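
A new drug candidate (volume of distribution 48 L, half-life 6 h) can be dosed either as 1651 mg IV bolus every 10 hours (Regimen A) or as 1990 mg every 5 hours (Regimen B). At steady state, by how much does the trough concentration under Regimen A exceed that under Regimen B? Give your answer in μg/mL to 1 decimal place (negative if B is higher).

-37.2 μg/mL

Regimen A: f = (1/2)^(10/6) ≈ 0.3150; Cmin,ss = (1651/48)·f/(1−f) ≈ 15.817 μg/mL.
Regimen B: f = (1/2)^(5/6) ≈ 0.5612; Cmin,ss = (1990/48)·f/(1−f) ≈ 53.023 μg/mL.
Difference ≈ 15.817 − 53.023 ≈ -37.206 μg/mL.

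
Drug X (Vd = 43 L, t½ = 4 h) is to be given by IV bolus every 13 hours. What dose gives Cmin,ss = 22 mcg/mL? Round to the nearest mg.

8054 mg

τ/t½ = 13/4 ≈ 3.25, so f = (1/2)^(13/4) ≈ 0.105112.
Cmin,ss = (D/Vd)·f/(1−f), so D = Cmin,ss·Vd·(1−f)/f.
D = 22 × 43 × (1−f)/f ≈ 22 × 43 × 8.51366 ≈ 8053.92 mg.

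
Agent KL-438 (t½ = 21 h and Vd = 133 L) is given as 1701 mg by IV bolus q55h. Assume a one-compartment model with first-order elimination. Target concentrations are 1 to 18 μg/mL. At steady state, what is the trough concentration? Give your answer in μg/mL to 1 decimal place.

τ/t½ = 55/21 ≈ 2.619, so fraction remaining f = (1/2)^(55/21) ≈ 0.1628.
Single-dose peak C₀ = D/Vd = 1701/133 ≈ 12.789 μg/mL.
Steady-state trough Cmin,ss = C₀·f/(1−f) ≈ 12.789 × 0.1628/0.8372 ≈ 2.487 μg/mL.
Trough 2.5 μg/mL vs MEC 1 μg/mL: adequate.

2.5 μg/mL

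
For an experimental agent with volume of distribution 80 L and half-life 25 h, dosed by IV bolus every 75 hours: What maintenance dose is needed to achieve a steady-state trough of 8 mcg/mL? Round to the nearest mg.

4480 mg

τ/t½ = 75/25 ≈ 3, so f = (1/2)^(75/25) ≈ 0.125000.
Cmin,ss = (D/Vd)·f/(1−f), so D = Cmin,ss·Vd·(1−f)/f.
D = 8 × 80 × (1−f)/f ≈ 8 × 80 × 7.00000 ≈ 4480.00 mg.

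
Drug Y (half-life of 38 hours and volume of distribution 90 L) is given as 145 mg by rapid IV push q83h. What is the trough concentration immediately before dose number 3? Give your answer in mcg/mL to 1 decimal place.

0.4 mcg/mL

f = (1/2)^(τ/t½) = (1/2)^(83/38) ≈ 0.2200.
C₀ = D/Vd = 145/90 ≈ 1.611 mcg/mL.
Before the 3rd dose, 2 doses have been given. Superposition: Cmin = C₀·(f + f²).
≈ 1.611 × (0.2200 + 0.0484) ≈ 1.611 × 0.2684 ≈ 0.432 mcg/mL.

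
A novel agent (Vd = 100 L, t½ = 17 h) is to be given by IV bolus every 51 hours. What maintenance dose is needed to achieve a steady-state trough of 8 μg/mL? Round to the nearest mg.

τ/t½ = 51/17 ≈ 3, so f = (1/2)^(51/17) ≈ 0.125000.
Cmin,ss = (D/Vd)·f/(1−f), so D = Cmin,ss·Vd·(1−f)/f.
D = 8 × 100 × (1−f)/f ≈ 8 × 100 × 7.00000 ≈ 5600.00 mg.

5600 mg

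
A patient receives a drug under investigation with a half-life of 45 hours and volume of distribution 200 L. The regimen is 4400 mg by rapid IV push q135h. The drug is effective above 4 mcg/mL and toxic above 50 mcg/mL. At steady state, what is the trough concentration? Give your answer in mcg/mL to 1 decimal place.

The dosing interval is 3 half-lives, so f = 2^(−3) = 0.125.
Accumulation ratio R = 1/(1 − f) = 1/0.875 = 8/7.
Single-dose peak C₀ = D/Vd = 4400/200 = 22 mcg/mL.
Steady-state peak Cmax,ss = C₀·R = 22 × 8/7 ≈ 25.143 mcg/mL.
Steady-state trough Cmin,ss = Cmax,ss·f ≈ 25.143 × 0.125 ≈ 3.143 mcg/mL.
Trough 3.1 mcg/mL vs MEC 4 mcg/mL: subtherapeutic.

3.1 mcg/mL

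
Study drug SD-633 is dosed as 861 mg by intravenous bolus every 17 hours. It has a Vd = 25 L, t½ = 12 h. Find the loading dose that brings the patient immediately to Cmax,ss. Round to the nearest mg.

f = (1/2)^(17/12) ≈ 0.374577; accumulation ratio R = 1/(1−f) ≈ 1.59892.
Loading dose to hit Cmax,ss on first dose: D_load = D_maint·R ≈ 861 × 1.59892 ≈ 1376.67 mg.

1377 mg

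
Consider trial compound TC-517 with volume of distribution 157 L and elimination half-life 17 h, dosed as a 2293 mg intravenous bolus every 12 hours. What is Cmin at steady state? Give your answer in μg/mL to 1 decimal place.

23.1 μg/mL

Over one 12-h interval, 12/17 ≈ 0.70588 half-lives elapse, leaving f ≈ 0.6131 of each dose.
Single-dose peak C₀ = D/Vd = 2293/157 ≈ 14.605 μg/mL.
Steady-state trough Cmin,ss = C₀·f/(1−f) ≈ 14.605 × 0.6131/0.3869 ≈ 23.144 μg/mL.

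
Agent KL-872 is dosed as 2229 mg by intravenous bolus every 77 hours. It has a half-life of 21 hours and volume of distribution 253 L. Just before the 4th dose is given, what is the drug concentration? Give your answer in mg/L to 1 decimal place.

0.8 mg/L

f = (1/2)^(τ/t½) = (1/2)^(77/21) ≈ 0.0787.
C₀ = D/Vd = 2229/253 ≈ 8.810 mg/L.
Before the 4th dose, 3 doses have been given. Superposition: Cmin = C₀·(f + f² + … + f^3).
≈ 8.810 × (0.0787 + 0.0062 + 0.0005) ≈ 8.810 × 0.0854 ≈ 0.752 mg/L.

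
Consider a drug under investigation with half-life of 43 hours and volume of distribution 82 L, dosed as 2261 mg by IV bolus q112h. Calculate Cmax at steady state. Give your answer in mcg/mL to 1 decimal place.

33.0 mcg/mL

k = ln2/t½ = ln2/43 ≈ 0.016120 h⁻¹; fraction remaining f = e^(−kτ) = e^(−0.016120×112) ≈ 0.1644.
At steady state, accumulation factor R = 1/(1 − e^(−kτ)) ≈ 1.1967.
Single-dose peak C₀ = D/Vd = 2261/82 ≈ 27.573 mcg/mL.
Steady-state peak Cmax,ss = C₀·R ≈ 27.573 × 1.1967 ≈ 32.997 mcg/mL.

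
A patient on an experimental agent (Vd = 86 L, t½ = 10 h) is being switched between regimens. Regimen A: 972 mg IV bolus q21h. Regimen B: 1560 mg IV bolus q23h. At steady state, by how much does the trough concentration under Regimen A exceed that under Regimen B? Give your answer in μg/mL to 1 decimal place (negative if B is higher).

-1.2 μg/mL

Regimen A: f = (1/2)^(21/10) ≈ 0.2333; Cmin,ss = (972/86)·f/(1−f) ≈ 3.439 μg/mL.
Regimen B: f = (1/2)^(23/10) ≈ 0.2031; Cmin,ss = (1560/86)·f/(1−f) ≈ 4.623 μg/mL.
Difference ≈ 3.439 − 4.623 ≈ -1.184 μg/mL.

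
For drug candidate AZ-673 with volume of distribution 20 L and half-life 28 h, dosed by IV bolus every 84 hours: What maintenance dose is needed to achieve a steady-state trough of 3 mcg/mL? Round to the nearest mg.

τ/t½ = 84/28 ≈ 3, so f = (1/2)^(84/28) ≈ 0.125000.
Cmin,ss = (D/Vd)·f/(1−f), so D = Cmin,ss·Vd·(1−f)/f.
D = 3 × 20 × (1−f)/f ≈ 3 × 20 × 7.00000 ≈ 420.00 mg.

420 mg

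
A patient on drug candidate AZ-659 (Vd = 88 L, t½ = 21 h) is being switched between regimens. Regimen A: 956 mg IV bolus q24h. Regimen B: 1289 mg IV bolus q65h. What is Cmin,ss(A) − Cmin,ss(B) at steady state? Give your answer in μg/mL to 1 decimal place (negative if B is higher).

Regimen A: f = (1/2)^(24/21) ≈ 0.4529; Cmin,ss = (956/88)·f/(1−f) ≈ 8.993 μg/mL.
Regimen B: f = (1/2)^(65/21) ≈ 0.1170; Cmin,ss = (1289/88)·f/(1−f) ≈ 1.941 μg/mL.
Difference ≈ 8.993 − 1.941 ≈ 7.052 μg/mL.

7.1 μg/mL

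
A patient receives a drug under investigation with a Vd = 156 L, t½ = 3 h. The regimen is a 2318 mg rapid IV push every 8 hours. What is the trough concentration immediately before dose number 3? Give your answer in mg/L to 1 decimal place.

f = (1/2)^(τ/t½) = (1/2)^(8/3) ≈ 0.1575.
C₀ = D/Vd = 2318/156 ≈ 14.859 mg/L.
Before the 3rd dose, 2 doses have been given. Superposition: Cmin = C₀·(f + f²).
≈ 14.859 × (0.1575 + 0.0248) ≈ 14.859 × 0.1823 ≈ 2.709 mg/L.

2.7 mg/L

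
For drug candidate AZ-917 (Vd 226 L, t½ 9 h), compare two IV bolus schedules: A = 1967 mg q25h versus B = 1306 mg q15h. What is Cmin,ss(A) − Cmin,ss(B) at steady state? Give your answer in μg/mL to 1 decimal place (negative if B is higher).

-1.2 μg/mL

Regimen A: f = (1/2)^(25/9) ≈ 0.1458; Cmin,ss = (1967/226)·f/(1−f) ≈ 1.486 μg/mL.
Regimen B: f = (1/2)^(15/9) ≈ 0.3150; Cmin,ss = (1306/226)·f/(1−f) ≈ 2.657 μg/mL.
Difference ≈ 1.486 − 2.657 ≈ -1.171 μg/mL.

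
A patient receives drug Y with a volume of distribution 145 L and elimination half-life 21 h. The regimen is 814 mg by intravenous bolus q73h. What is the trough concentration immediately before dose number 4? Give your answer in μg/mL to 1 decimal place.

f = (1/2)^(τ/t½) = (1/2)^(73/21) ≈ 0.0899.
C₀ = D/Vd = 814/145 ≈ 5.614 μg/mL.
Before the 4th dose, 3 doses have been given. Superposition: Cmin = C₀·(f + f² + … + f^3).
≈ 5.614 × (0.0899 + 0.0081 + 0.0007) ≈ 5.614 × 0.0987 ≈ 0.554 μg/mL.

0.6 μg/mL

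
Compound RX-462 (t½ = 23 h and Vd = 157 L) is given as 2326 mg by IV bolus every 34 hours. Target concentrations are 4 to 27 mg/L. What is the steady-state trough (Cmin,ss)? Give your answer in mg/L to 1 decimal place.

τ/t½ = 34/23 ≈ 1.4783, so fraction remaining f = (1/2)^(34/23) ≈ 0.3589.
Accumulation ratio R = 1/(1 − f) ≈ 1/0.6411 ≈ 1.5598.
Single-dose peak C₀ = D/Vd = 2326/157 ≈ 14.815 mg/L.
Steady-state peak Cmax,ss = C₀·R ≈ 14.815 × 1.5598 ≈ 23.108 mg/L.
Steady-state trough Cmin,ss = Cmax,ss·f ≈ 23.108 × 0.3589 ≈ 8.293 mg/L.
Trough 8.3 mg/L vs MEC 4 mg/L: adequate.

8.3 mg/L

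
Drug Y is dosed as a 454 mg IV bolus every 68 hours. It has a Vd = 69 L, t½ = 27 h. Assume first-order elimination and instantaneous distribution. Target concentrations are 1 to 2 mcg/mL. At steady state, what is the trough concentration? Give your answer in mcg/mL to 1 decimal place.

1.4 mcg/mL

Over one 68-h interval, 68/27 ≈ 2.5185 half-lives elapse, leaving f ≈ 0.1745 of each dose.
Single-dose peak C₀ = D/Vd = 454/69 ≈ 6.580 mcg/mL.
Steady-state trough Cmin,ss = C₀·f/(1−f) ≈ 6.580 × 0.1745/0.8255 ≈ 1.391 mcg/mL.
Trough 1.4 mcg/mL vs MEC 1 mcg/mL: adequate.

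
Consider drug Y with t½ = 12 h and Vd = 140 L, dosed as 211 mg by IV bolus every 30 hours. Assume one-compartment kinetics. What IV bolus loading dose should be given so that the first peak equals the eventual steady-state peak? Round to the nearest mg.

f = (1/2)^(30/12) ≈ 0.176777; accumulation ratio R = 1/(1−f) ≈ 1.21474.
Loading dose to hit Cmax,ss on first dose: D_load = D_maint·R ≈ 211 × 1.21474 ≈ 256.31 mg.

256 mg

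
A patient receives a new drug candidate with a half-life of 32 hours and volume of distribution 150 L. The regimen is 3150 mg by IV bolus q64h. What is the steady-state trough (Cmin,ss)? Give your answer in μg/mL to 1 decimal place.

7.0 μg/mL

τ = 64 h = 2 half-lives, so f = (1/2)^2 = 0.25.
At steady state, R = 1/(1 − 0.25) = 4/3.
Single-dose peak C₀ = D/Vd = 3150/150 = 21 μg/mL.
Steady-state peak Cmax,ss = C₀·R = 21 × 4/3 ≈ 28.000 μg/mL.
Steady-state trough Cmin,ss = Cmax,ss·f ≈ 28.000 × 0.25 ≈ 7.000 μg/mL.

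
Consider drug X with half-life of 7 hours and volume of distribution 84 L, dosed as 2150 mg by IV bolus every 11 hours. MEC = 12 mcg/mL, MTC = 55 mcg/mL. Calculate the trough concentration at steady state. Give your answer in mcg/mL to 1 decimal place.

k = ln2/t½ = ln2/7 ≈ 0.099021 h⁻¹; fraction remaining f = e^(−kτ) = e^(−0.099021×11) ≈ 0.3365.
Single-dose peak C₀ = D/Vd = 2150/84 ≈ 25.595 mcg/mL.
Steady-state trough Cmin,ss = C₀·f/(1−f) ≈ 25.595 × 0.3365/0.6635 ≈ 12.981 mcg/mL.
Trough 13.0 mcg/mL vs MEC 12 mcg/mL: adequate.

13.0 mcg/mL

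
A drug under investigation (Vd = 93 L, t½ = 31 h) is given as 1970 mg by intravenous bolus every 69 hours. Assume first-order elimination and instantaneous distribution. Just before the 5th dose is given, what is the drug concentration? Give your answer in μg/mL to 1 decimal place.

f = (1/2)^(τ/t½) = (1/2)^(69/31) ≈ 0.2138.
C₀ = D/Vd = 1970/93 ≈ 21.183 μg/mL.
Before the 5th dose, 4 doses have been given. Superposition: Cmin = C₀·(f + f² + … + f^4).
≈ 21.183 × (0.2138 + 0.0457 + 0.0098 + 0.0021) ≈ 21.183 × 0.2714 ≈ 5.749 μg/mL.

5.7 μg/mL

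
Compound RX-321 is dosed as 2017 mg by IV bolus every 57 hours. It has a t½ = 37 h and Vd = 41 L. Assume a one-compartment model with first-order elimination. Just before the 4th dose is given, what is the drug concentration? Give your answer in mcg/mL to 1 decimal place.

24.7 mcg/mL

f = (1/2)^(τ/t½) = (1/2)^(57/37) ≈ 0.3438.
C₀ = D/Vd = 2017/41 ≈ 49.195 mcg/mL.
Before the 4th dose, 3 doses have been given. Superposition: Cmin = C₀·(f + f² + … + f^3).
≈ 49.195 × (0.3438 + 0.1182 + 0.0406) ≈ 49.195 × 0.5026 ≈ 24.725 mcg/mL.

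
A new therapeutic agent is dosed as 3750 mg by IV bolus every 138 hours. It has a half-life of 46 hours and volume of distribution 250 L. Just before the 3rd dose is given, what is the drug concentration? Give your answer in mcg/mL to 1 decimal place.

f = (1/2)^(τ/t½) = (1/2)^(138/46) ≈ 0.1250.
C₀ = D/Vd = 3750/250 ≈ 15.000 mcg/mL.
Before the 3rd dose, 2 doses have been given. Superposition: Cmin = C₀·(f + f²).
≈ 15.000 × (0.1250 + 0.0156) ≈ 15.000 × 0.1406 ≈ 2.109 mcg/mL.

2.1 mcg/mL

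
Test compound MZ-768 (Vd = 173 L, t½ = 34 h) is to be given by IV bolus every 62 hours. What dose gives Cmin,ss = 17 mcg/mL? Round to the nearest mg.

7469 mg

τ/t½ = 62/34 ≈ 1.8235, so f = (1/2)^(62/34) ≈ 0.282529.
Cmin,ss = (D/Vd)·f/(1−f), so D = Cmin,ss·Vd·(1−f)/f.
D = 17 × 173 × (1−f)/f ≈ 17 × 173 × 2.53946 ≈ 7468.55 mg.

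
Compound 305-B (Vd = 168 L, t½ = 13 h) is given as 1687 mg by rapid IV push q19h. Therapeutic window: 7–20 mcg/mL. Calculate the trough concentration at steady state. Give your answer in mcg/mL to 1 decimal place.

5.7 mcg/mL

Over one 19-h interval, 19/13 ≈ 1.4615 half-lives elapse, leaving f ≈ 0.3631 of each dose.
Each bolus raises the concentration by D/Vd = 1687/168 ≈ 10.042 mcg/mL.
Steady-state trough Cmin,ss = C₀·f/(1−f) ≈ 10.042 × 0.3631/0.6369 ≈ 5.725 mcg/mL.
Trough 5.7 mcg/mL vs MEC 7 mcg/mL: subtherapeutic.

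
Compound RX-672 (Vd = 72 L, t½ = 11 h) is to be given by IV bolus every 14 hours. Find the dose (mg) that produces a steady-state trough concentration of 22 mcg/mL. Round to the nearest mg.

τ/t½ = 14/11 ≈ 1.2727, so f = (1/2)^(14/11) ≈ 0.413877.
Cmin,ss = (D/Vd)·f/(1−f), so D = Cmin,ss·Vd·(1−f)/f.
D = 22 × 72 × (1−f)/f ≈ 22 × 72 × 1.41618 ≈ 2243.23 mg.

2243 mg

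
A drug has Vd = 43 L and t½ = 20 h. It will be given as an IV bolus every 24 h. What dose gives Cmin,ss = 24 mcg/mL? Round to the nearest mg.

1339 mg

τ/t½ = 24/20 ≈ 1.2, so f = (1/2)^(24/20) ≈ 0.435275.
Cmin,ss = (D/Vd)·f/(1−f), so D = Cmin,ss·Vd·(1−f)/f.
D = 24 × 43 × (1−f)/f ≈ 24 × 43 × 1.29740 ≈ 1338.92 mg.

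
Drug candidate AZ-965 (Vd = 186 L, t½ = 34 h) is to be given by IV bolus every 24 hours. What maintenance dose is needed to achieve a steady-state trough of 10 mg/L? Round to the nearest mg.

1174 mg

τ/t½ = 24/34 ≈ 0.70588, so f = (1/2)^(24/34) ≈ 0.613067.
Cmin,ss = (D/Vd)·f/(1−f), so D = Cmin,ss·Vd·(1−f)/f.
D = 10 × 186 × (1−f)/f ≈ 10 × 186 × 0.63114 ≈ 1173.92 mg.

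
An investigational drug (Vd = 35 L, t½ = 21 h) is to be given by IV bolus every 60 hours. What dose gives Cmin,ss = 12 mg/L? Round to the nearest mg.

2623 mg

τ/t½ = 60/21 ≈ 2.8571, so f = (1/2)^(60/21) ≈ 0.138011.
Cmin,ss = (D/Vd)·f/(1−f), so D = Cmin,ss·Vd·(1−f)/f.
D = 12 × 35 × (1−f)/f ≈ 12 × 35 × 6.24580 ≈ 2623.24 mg.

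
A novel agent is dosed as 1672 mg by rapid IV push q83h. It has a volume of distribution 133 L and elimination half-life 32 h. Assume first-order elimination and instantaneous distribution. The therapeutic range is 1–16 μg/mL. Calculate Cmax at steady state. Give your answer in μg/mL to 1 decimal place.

15.1 μg/mL

τ/t½ = 83/32 ≈ 2.5938, so fraction remaining f = (1/2)^(83/32) ≈ 0.1657.
At steady state, accumulation factor R = 1/(1 − e^(−kτ)) ≈ 1.1986.
Each bolus raises the concentration by D/Vd = 1672/133 ≈ 12.571 μg/mL.
Steady-state peak Cmax,ss = C₀·R ≈ 12.571 × 1.1986 ≈ 15.068 μg/mL.
Peak 15.1 μg/mL vs MTC 16 μg/mL: below toxic threshold.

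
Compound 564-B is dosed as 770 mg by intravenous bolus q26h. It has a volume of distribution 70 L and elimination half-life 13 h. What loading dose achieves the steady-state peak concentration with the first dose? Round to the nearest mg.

1027 mg

f = (1/2)^(26/13) ≈ 0.250000; accumulation ratio R = 1/(1−f) ≈ 1.33333.
Loading dose to hit Cmax,ss on first dose: D_load = D_maint·R ≈ 770 × 1.33333 ≈ 1026.66 mg.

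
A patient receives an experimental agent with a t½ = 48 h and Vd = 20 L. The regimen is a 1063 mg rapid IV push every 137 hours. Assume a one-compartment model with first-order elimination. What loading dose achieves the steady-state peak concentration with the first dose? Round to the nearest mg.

1234 mg

f = (1/2)^(137/48) ≈ 0.138296; accumulation ratio R = 1/(1−f) ≈ 1.16049.
Loading dose to hit Cmax,ss on first dose: D_load = D_maint·R ≈ 1063 × 1.16049 ≈ 1233.60 mg.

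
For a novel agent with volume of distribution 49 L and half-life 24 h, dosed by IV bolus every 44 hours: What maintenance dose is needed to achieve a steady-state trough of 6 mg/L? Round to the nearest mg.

754 mg

τ/t½ = 44/24 ≈ 1.8333, so f = (1/2)^(44/24) ≈ 0.280616.
Cmin,ss = (D/Vd)·f/(1−f), so D = Cmin,ss·Vd·(1−f)/f.
D = 6 × 49 × (1−f)/f ≈ 6 × 49 × 2.56359 ≈ 753.70 mg.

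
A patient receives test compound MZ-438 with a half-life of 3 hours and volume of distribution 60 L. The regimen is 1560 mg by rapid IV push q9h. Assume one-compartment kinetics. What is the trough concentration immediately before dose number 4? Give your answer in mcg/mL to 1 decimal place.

f = (1/2)^(τ/t½) = (1/2)^(9/3) ≈ 0.1250.
C₀ = D/Vd = 1560/60 ≈ 26.000 mcg/mL.
Before the 4th dose, 3 doses have been given. Superposition: Cmin = C₀·(f + f² + … + f^3).
≈ 26.000 × (0.1250 + 0.0156 + 0.0020) ≈ 26.000 × 0.1426 ≈ 3.708 mcg/mL.

3.7 mcg/mL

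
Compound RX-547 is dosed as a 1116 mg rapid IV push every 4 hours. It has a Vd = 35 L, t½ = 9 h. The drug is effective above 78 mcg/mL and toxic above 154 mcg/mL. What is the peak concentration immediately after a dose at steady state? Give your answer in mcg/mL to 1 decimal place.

120.3 mcg/mL

k = ln2/t½ = ln2/9 ≈ 0.077016 h⁻¹; fraction remaining f = e^(−kτ) = e^(−0.077016×4) ≈ 0.7349.
Accumulation ratio R = 1/(1 − f) ≈ 1/0.2651 ≈ 3.7722.
Single-dose peak C₀ = D/Vd = 1116/35 ≈ 31.886 mcg/mL.
Steady-state peak Cmax,ss = C₀·R ≈ 31.886 × 3.7722 ≈ 120.280 mcg/mL.
Peak 120.3 mcg/mL vs MTC 154 mcg/mL: below toxic threshold.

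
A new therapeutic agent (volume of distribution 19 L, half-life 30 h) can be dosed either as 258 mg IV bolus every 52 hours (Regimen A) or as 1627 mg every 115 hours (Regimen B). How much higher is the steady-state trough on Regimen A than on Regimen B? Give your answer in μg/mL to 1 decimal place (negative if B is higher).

-0.6 μg/mL

Regimen A: f = (1/2)^(52/30) ≈ 0.3008; Cmin,ss = (258/19)·f/(1−f) ≈ 5.842 μg/mL.
Regimen B: f = (1/2)^(115/30) ≈ 0.0702; Cmin,ss = (1627/19)·f/(1−f) ≈ 6.465 μg/mL.
Difference ≈ 5.842 − 6.465 ≈ -0.623 μg/mL.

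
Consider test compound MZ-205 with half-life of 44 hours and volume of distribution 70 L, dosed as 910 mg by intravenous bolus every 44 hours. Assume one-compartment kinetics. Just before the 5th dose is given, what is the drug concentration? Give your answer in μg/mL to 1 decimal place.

12.2 μg/mL

f = (1/2)^(τ/t½) = (1/2)^(44/44) ≈ 0.5000.
C₀ = D/Vd = 910/70 ≈ 13.000 μg/mL.
Before the 5th dose, 4 doses have been given. Superposition: Cmin = C₀·(f + f² + … + f^4).
≈ 13.000 × (0.5000 + 0.2500 + 0.1250 + 0.0625) ≈ 13.000 × 0.9375 ≈ 12.188 μg/mL.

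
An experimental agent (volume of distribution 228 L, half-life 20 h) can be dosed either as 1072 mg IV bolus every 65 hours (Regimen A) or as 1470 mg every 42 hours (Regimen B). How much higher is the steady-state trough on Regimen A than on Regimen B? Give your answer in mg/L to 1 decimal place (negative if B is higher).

Regimen A: f = (1/2)^(65/20) ≈ 0.1051; Cmin,ss = (1072/228)·f/(1−f) ≈ 0.552 mg/L.
Regimen B: f = (1/2)^(42/20) ≈ 0.2333; Cmin,ss = (1470/228)·f/(1−f) ≈ 1.962 mg/L.
Difference ≈ 0.552 − 1.962 ≈ -1.410 mg/L.

-1.4 mg/L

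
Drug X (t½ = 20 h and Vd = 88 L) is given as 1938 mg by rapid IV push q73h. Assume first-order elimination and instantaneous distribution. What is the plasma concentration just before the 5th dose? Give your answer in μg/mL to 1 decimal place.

f = (1/2)^(τ/t½) = (1/2)^(73/20) ≈ 0.0797.
C₀ = D/Vd = 1938/88 ≈ 22.023 μg/mL.
Before the 5th dose, 4 doses have been given. Superposition: Cmin = C₀·(f + f² + … + f^4).
≈ 22.023 × (0.0797 + 0.0064 + 0.0005 + 0.0000) ≈ 22.023 × 0.0866 ≈ 1.907 μg/mL.

1.9 μg/mL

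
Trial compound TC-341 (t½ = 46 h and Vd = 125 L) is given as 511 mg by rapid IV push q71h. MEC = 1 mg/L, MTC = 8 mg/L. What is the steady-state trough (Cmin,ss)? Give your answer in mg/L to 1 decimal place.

2.1 mg/L

τ/t½ = 71/46 ≈ 1.5435, so fraction remaining f = (1/2)^(71/46) ≈ 0.3431.
Each bolus raises the concentration by D/Vd = 511/125 ≈ 4.088 mg/L.
Steady-state trough Cmin,ss = C₀·f/(1−f) ≈ 4.088 × 0.3431/0.6569 ≈ 2.135 mg/L.
Trough 2.1 mg/L vs MEC 1 mg/L: adequate.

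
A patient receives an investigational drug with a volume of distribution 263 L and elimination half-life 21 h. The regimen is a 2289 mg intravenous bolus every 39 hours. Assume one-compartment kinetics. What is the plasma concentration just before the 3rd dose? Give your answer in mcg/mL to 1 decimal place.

3.1 mcg/mL

f = (1/2)^(τ/t½) = (1/2)^(39/21) ≈ 0.2760.
C₀ = D/Vd = 2289/263 ≈ 8.703 mcg/mL.
Before the 3rd dose, 2 doses have been given. Superposition: Cmin = C₀·(f + f²).
≈ 8.703 × (0.2760 + 0.0762) ≈ 8.703 × 0.3522 ≈ 3.065 mcg/mL.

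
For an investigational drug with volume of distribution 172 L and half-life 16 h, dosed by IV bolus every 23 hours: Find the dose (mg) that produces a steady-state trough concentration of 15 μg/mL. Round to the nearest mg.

4408 mg

τ/t½ = 23/16 ≈ 1.4375, so f = (1/2)^(23/16) ≈ 0.369207.
Cmin,ss = (D/Vd)·f/(1−f), so D = Cmin,ss·Vd·(1−f)/f.
D = 15 × 172 × (1−f)/f ≈ 15 × 172 × 1.70851 ≈ 4407.96 mg.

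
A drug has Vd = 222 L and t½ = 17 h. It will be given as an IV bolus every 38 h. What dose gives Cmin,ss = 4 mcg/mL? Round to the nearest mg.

τ/t½ = 38/17 ≈ 2.2353, so f = (1/2)^(38/17) ≈ 0.212378.
Cmin,ss = (D/Vd)·f/(1−f), so D = Cmin,ss·Vd·(1−f)/f.
D = 4 × 222 × (1−f)/f ≈ 4 × 222 × 3.70859 ≈ 3293.23 mg.

3293 mg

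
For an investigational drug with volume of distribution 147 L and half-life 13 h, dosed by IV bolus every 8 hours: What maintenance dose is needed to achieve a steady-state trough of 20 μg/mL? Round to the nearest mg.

τ/t½ = 8/13 ≈ 0.61538, so f = (1/2)^(8/13) ≈ 0.652756.
Cmin,ss = (D/Vd)·f/(1−f), so D = Cmin,ss·Vd·(1−f)/f.
D = 20 × 147 × (1−f)/f ≈ 20 × 147 × 0.53197 ≈ 1563.99 mg.

1564 mg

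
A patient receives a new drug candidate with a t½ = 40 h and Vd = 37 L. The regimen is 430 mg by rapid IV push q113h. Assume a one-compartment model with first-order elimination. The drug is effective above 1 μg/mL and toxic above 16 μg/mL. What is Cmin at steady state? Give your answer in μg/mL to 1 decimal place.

1.9 μg/mL

k = ln2/t½ = ln2/40 ≈ 0.017329 h⁻¹; fraction remaining f = e^(−kτ) = e^(−0.017329×113) ≈ 0.1411.
Each bolus raises the concentration by D/Vd = 430/37 ≈ 11.622 μg/mL.
Steady-state trough Cmin,ss = C₀·f/(1−f) ≈ 11.622 × 0.1411/0.8589 ≈ 1.909 μg/mL.
Trough 1.9 μg/mL vs MEC 1 μg/mL: adequate.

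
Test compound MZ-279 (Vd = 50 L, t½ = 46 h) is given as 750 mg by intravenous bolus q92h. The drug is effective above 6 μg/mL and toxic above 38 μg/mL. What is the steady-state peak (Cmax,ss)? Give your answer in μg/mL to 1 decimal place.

The dosing interval is 2 half-lives, so f = 2^(−2) = 0.25.
At steady state, R = 1/(1 − 0.25) = 4/3.
Single-dose peak C₀ = D/Vd = 750/50 = 15 μg/mL.
Steady-state peak Cmax,ss = C₀·R = 15 × 4/3 ≈ 20.000 μg/mL.
Peak 20.0 μg/mL vs MTC 38 μg/mL: below toxic threshold.

20.0 μg/mL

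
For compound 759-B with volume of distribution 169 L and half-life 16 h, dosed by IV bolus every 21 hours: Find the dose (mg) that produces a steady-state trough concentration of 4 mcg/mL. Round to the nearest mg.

τ/t½ = 21/16 ≈ 1.3125, so f = (1/2)^(21/16) ≈ 0.402623.
Cmin,ss = (D/Vd)·f/(1−f), so D = Cmin,ss·Vd·(1−f)/f.
D = 4 × 169 × (1−f)/f ≈ 4 × 169 × 1.48371 ≈ 1002.99 mg.

1003 mg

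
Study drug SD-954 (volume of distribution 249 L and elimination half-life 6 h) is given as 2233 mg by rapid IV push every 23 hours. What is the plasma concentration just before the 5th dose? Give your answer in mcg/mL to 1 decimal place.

f = (1/2)^(τ/t½) = (1/2)^(23/6) ≈ 0.0702.
C₀ = D/Vd = 2233/249 ≈ 8.968 mcg/mL.
Before the 5th dose, 4 doses have been given. Superposition: Cmin = C₀·(f + f² + … + f^4).
≈ 8.968 × (0.0702 + 0.0049 + 0.0003 + 0.0000) ≈ 8.968 × 0.0754 ≈ 0.676 mcg/mL.

0.7 mcg/mL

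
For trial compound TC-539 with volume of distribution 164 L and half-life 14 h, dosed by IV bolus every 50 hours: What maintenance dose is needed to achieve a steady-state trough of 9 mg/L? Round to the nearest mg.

τ/t½ = 50/14 ≈ 3.5714, so f = (1/2)^(50/14) ≈ 0.084119.
Cmin,ss = (D/Vd)·f/(1−f), so D = Cmin,ss·Vd·(1−f)/f.
D = 9 × 164 × (1−f)/f ≈ 9 × 164 × 10.88792 ≈ 16070.57 mg.

16071 mg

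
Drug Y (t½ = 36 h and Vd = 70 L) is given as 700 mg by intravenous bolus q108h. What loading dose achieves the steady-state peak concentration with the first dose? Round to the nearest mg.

f = (1/2)^(108/36) ≈ 0.125000; accumulation ratio R = 1/(1−f) ≈ 1.14286.
Loading dose to hit Cmax,ss on first dose: D_load = D_maint·R ≈ 700 × 1.14286 ≈ 800.00 mg.

800 mg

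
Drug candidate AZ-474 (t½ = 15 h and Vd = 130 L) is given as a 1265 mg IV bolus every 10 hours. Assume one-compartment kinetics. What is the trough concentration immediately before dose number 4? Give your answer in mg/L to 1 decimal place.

f = (1/2)^(τ/t½) = (1/2)^(10/15) ≈ 0.6300.
C₀ = D/Vd = 1265/130 ≈ 9.731 mg/L.
Before the 4th dose, 3 doses have been given. Superposition: Cmin = C₀·(f + f² + … + f^3).
≈ 9.731 × (0.6300 + 0.3969 + 0.2500) ≈ 9.731 × 1.2769 ≈ 12.426 mg/L.

12.4 mg/L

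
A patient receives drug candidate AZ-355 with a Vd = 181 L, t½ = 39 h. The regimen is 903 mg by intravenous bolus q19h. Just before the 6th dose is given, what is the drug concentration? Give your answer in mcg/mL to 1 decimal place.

f = (1/2)^(τ/t½) = (1/2)^(19/39) ≈ 0.7134.
C₀ = D/Vd = 903/181 ≈ 4.989 mcg/mL.
Before the 6th dose, 5 doses have been given. Superposition: Cmin = C₀·(f + f² + … + f^5).
≈ 4.989 × (0.7134 + 0.5089 + 0.3631 + 0.2590 + 0.1848) ≈ 4.989 × 2.0292 ≈ 10.124 mcg/mL.

10.1 mcg/mL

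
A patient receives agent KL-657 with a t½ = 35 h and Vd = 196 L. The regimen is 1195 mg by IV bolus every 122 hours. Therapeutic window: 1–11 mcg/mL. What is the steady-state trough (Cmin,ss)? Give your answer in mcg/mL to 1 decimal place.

k = ln2/t½ = ln2/35 ≈ 0.019804 h⁻¹; fraction remaining f = e^(−kτ) = e^(−0.019804×122) ≈ 0.0893.
Each bolus raises the concentration by D/Vd = 1195/196 ≈ 6.097 mcg/mL.
Steady-state trough Cmin,ss = C₀·f/(1−f) ≈ 6.097 × 0.0893/0.9107 ≈ 0.598 mcg/mL.
Trough 0.6 mcg/mL vs MEC 1 mcg/mL: subtherapeutic.

0.6 mcg/mL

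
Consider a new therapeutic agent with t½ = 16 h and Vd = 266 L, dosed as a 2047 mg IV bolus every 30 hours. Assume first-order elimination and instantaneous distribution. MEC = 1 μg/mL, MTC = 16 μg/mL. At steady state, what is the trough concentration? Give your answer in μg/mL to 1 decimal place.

2.9 μg/mL

Over one 30-h interval, 30/16 ≈ 1.875 half-lives elapse, leaving f ≈ 0.2726 of each dose.
Single-dose peak C₀ = D/Vd = 2047/266 ≈ 7.695 μg/mL.
Steady-state trough Cmin,ss = C₀·f/(1−f) ≈ 7.695 × 0.2726/0.7274 ≈ 2.884 μg/mL.
Trough 2.9 μg/mL vs MEC 1 μg/mL: adequate.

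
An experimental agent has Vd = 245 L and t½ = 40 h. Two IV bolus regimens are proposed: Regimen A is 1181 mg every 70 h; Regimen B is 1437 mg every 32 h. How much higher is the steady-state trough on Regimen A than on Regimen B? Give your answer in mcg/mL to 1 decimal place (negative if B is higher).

-5.9 mcg/mL

Regimen A: f = (1/2)^(70/40) ≈ 0.2973; Cmin,ss = (1181/245)·f/(1−f) ≈ 2.039 mcg/mL.
Regimen B: f = (1/2)^(32/40) ≈ 0.5743; Cmin,ss = (1437/245)·f/(1−f) ≈ 7.913 mcg/mL.
Difference ≈ 2.039 − 7.913 ≈ -5.874 mcg/mL.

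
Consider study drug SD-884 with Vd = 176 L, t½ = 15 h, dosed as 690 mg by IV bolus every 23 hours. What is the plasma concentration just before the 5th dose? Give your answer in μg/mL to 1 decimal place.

f = (1/2)^(τ/t½) = (1/2)^(23/15) ≈ 0.3455.
C₀ = D/Vd = 690/176 ≈ 3.920 μg/mL.
Before the 5th dose, 4 doses have been given. Superposition: Cmin = C₀·(f + f² + … + f^4).
≈ 3.920 × (0.3455 + 0.1194 + 0.0412 + 0.0142) ≈ 3.920 × 0.5203 ≈ 2.040 μg/mL.

2.0 μg/mL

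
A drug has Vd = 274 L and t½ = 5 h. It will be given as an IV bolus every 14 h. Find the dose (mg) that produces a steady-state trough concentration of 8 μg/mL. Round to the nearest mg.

13074 mg

τ/t½ = 14/5 ≈ 2.8, so f = (1/2)^(14/5) ≈ 0.143587.
Cmin,ss = (D/Vd)·f/(1−f), so D = Cmin,ss·Vd·(1−f)/f.
D = 8 × 274 × (1−f)/f ≈ 8 × 274 × 5.96442 ≈ 13074.01 mg.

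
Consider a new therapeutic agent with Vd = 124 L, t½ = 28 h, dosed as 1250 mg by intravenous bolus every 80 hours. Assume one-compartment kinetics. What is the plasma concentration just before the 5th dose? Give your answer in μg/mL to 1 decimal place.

f = (1/2)^(τ/t½) = (1/2)^(80/28) ≈ 0.1380.
C₀ = D/Vd = 1250/124 ≈ 10.081 μg/mL.
Before the 5th dose, 4 doses have been given. Superposition: Cmin = C₀·(f + f² + … + f^4).
≈ 10.081 × (0.1380 + 0.0190 + 0.0026 + 0.0004) ≈ 10.081 × 0.1600 ≈ 1.613 μg/mL.

1.6 μg/mL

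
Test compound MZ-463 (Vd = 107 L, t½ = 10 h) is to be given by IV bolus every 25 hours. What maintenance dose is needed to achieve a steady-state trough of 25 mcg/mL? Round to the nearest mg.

12457 mg

τ/t½ = 25/10 ≈ 2.5, so f = (1/2)^(25/10) ≈ 0.176777.
Cmin,ss = (D/Vd)·f/(1−f), so D = Cmin,ss·Vd·(1−f)/f.
D = 25 × 107 × (1−f)/f ≈ 25 × 107 × 4.65684 ≈ 12457.05 mg.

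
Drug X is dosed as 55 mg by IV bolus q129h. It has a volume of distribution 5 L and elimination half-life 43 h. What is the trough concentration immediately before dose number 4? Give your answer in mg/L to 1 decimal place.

f = (1/2)^(τ/t½) = (1/2)^(129/43) ≈ 0.1250.
C₀ = D/Vd = 55/5 ≈ 11.000 mg/L.
Before the 4th dose, 3 doses have been given. Superposition: Cmin = C₀·(f + f² + … + f^3).
≈ 11.000 × (0.1250 + 0.0156 + 0.0020) ≈ 11.000 × 0.1426 ≈ 1.569 mg/L.

1.6 mg/L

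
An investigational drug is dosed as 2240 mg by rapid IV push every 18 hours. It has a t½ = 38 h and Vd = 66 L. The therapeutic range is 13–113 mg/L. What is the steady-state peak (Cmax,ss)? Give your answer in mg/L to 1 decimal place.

τ/t½ = 18/38 ≈ 0.47368, so fraction remaining f = (1/2)^(18/38) ≈ 0.7201.
At steady state, accumulation factor R = 1/(1 − e^(−kτ)) ≈ 3.5727.
Single-dose peak C₀ = D/Vd = 2240/66 ≈ 33.939 mg/L.
Steady-state peak Cmax,ss = C₀·R ≈ 33.939 × 3.5727 ≈ 121.254 mg/L.
Peak 121.3 mg/L vs MTC 113 mg/L: exceeds toxic threshold.

121.3 mg/L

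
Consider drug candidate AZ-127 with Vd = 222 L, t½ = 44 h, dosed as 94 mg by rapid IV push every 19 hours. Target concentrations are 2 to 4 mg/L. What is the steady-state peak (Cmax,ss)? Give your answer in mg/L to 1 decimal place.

1.6 mg/L

τ/t½ = 19/44 ≈ 0.43182, so fraction remaining f = (1/2)^(19/44) ≈ 0.7413.
At steady state, accumulation factor R = 1/(1 − e^(−kτ)) ≈ 3.8655.
Each bolus raises the concentration by D/Vd = 94/222 ≈ 0.423 mg/L.
Cmax,ss = C₀/(1 − f) ≈ 0.423/0.2587 ≈ 1.635 mg/L.
Peak 1.6 mg/L vs MTC 4 mg/L: below toxic threshold.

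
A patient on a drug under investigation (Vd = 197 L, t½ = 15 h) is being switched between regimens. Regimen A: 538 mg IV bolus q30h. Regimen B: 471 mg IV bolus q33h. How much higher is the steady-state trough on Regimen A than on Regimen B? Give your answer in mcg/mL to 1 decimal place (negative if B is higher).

Regimen A: f = (1/2)^(30/15) ≈ 0.2500; Cmin,ss = (538/197)·f/(1−f) ≈ 0.910 mcg/mL.
Regimen B: f = (1/2)^(33/15) ≈ 0.2176; Cmin,ss = (471/197)·f/(1−f) ≈ 0.665 mcg/mL.
Difference ≈ 0.910 − 0.665 ≈ 0.245 mcg/mL.

0.2 mcg/mL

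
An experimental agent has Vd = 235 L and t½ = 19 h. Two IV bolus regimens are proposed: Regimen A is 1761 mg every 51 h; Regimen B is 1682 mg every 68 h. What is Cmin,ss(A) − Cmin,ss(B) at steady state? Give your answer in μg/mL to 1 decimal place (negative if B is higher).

Regimen A: f = (1/2)^(51/19) ≈ 0.1556; Cmin,ss = (1761/235)·f/(1−f) ≈ 1.381 μg/mL.
Regimen B: f = (1/2)^(68/19) ≈ 0.0837; Cmin,ss = (1682/235)·f/(1−f) ≈ 0.654 μg/mL.
Difference ≈ 1.381 − 0.654 ≈ 0.727 μg/mL.

0.7 μg/mL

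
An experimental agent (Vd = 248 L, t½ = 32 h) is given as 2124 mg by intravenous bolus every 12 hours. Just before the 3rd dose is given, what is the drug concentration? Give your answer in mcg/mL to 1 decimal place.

f = (1/2)^(τ/t½) = (1/2)^(12/32) ≈ 0.7711.
C₀ = D/Vd = 2124/248 ≈ 8.565 mcg/mL.
Before the 3rd dose, 2 doses have been given. Superposition: Cmin = C₀·(f + f²).
≈ 8.565 × (0.7711 + 0.5946) ≈ 8.565 × 1.3657 ≈ 11.697 mcg/mL.

11.7 mcg/mL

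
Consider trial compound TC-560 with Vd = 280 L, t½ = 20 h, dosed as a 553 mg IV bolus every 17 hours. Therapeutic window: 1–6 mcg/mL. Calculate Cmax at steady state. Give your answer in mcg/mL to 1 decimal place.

τ/t½ = 17/20 ≈ 0.85, so fraction remaining f = (1/2)^(17/20) ≈ 0.5548.
Accumulation ratio R = 1/(1 − f) ≈ 1/0.4452 ≈ 2.2462.
Single-dose peak C₀ = D/Vd = 553/280 ≈ 1.975 mcg/mL.
Cmax,ss = C₀/(1 − f) ≈ 1.975/0.4452 ≈ 4.436 mcg/mL.
Peak 4.4 mcg/mL vs MTC 6 mcg/mL: below toxic threshold.

4.4 mcg/mL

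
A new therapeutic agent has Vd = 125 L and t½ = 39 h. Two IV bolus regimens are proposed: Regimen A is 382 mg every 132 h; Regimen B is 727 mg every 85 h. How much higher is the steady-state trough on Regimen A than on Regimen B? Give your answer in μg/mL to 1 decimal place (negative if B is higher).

Regimen A: f = (1/2)^(132/39) ≈ 0.0957; Cmin,ss = (382/125)·f/(1−f) ≈ 0.323 μg/mL.
Regimen B: f = (1/2)^(85/39) ≈ 0.2208; Cmin,ss = (727/125)·f/(1−f) ≈ 1.648 μg/mL.
Difference ≈ 0.323 − 1.648 ≈ -1.325 μg/mL.

-1.3 μg/mL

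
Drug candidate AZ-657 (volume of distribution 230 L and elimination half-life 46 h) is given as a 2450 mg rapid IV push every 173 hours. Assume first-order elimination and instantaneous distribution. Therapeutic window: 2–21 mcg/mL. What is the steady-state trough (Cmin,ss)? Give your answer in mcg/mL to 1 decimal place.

0.8 mcg/mL

Over one 173-h interval, 173/46 ≈ 3.7609 half-lives elapse, leaving f ≈ 0.0738 of each dose.
Single-dose peak C₀ = D/Vd = 2450/230 ≈ 10.652 mcg/mL.
Steady-state trough Cmin,ss = C₀·f/(1−f) ≈ 10.652 × 0.0738/0.9262 ≈ 0.849 mcg/mL.
Trough 0.8 mcg/mL vs MEC 2 mcg/mL: subtherapeutic.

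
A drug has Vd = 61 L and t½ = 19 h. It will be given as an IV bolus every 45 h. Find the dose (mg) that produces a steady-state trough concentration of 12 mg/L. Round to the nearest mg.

3048 mg

τ/t½ = 45/19 ≈ 2.3684, so f = (1/2)^(45/19) ≈ 0.193657.
Cmin,ss = (D/Vd)·f/(1−f), so D = Cmin,ss·Vd·(1−f)/f.
D = 12 × 61 × (1−f)/f ≈ 12 × 61 × 4.16377 ≈ 3047.88 mg.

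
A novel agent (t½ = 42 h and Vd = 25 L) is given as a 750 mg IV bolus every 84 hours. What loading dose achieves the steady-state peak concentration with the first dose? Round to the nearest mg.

1000 mg

f = (1/2)^(84/42) ≈ 0.250000; accumulation ratio R = 1/(1−f) ≈ 1.33333.
Loading dose to hit Cmax,ss on first dose: D_load = D_maint·R ≈ 750 × 1.33333 ≈ 1000.00 mg.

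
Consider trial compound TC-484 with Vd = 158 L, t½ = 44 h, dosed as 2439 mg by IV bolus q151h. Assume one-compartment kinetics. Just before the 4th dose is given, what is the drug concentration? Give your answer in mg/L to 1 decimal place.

1.6 mg/L

f = (1/2)^(τ/t½) = (1/2)^(151/44) ≈ 0.0927.
C₀ = D/Vd = 2439/158 ≈ 15.437 mg/L.
Before the 4th dose, 3 doses have been given. Superposition: Cmin = C₀·(f + f² + … + f^3).
≈ 15.437 × (0.0927 + 0.0086 + 0.0008) ≈ 15.437 × 0.1021 ≈ 1.576 mg/L.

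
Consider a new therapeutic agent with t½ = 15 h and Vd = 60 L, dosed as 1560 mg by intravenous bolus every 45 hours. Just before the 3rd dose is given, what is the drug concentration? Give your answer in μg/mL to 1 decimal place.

3.7 μg/mL

f = (1/2)^(τ/t½) = (1/2)^(45/15) ≈ 0.1250.
C₀ = D/Vd = 1560/60 ≈ 26.000 μg/mL.
Before the 3rd dose, 2 doses have been given. Superposition: Cmin = C₀·(f + f²).
≈ 26.000 × (0.1250 + 0.0156) ≈ 26.000 × 0.1406 ≈ 3.656 μg/mL.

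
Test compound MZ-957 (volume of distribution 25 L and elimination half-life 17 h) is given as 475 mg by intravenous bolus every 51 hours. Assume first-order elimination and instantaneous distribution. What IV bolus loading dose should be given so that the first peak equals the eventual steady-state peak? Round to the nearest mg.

f = (1/2)^(51/17) ≈ 0.125000; accumulation ratio R = 1/(1−f) ≈ 1.14286.
Loading dose to hit Cmax,ss on first dose: D_load = D_maint·R ≈ 475 × 1.14286 ≈ 542.86 mg.

543 mg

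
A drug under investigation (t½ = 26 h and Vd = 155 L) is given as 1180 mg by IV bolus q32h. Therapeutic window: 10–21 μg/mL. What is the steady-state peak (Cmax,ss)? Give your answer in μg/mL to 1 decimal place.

13.3 μg/mL

k = ln2/t½ = ln2/26 ≈ 0.026660 h⁻¹; fraction remaining f = e^(−kτ) = e^(−0.026660×32) ≈ 0.4261.
Accumulation ratio R = 1/(1 − f) ≈ 1/0.5739 ≈ 1.7425.
Each bolus raises the concentration by D/Vd = 1180/155 ≈ 7.613 μg/mL.
Steady-state peak Cmax,ss = C₀·R ≈ 7.613 × 1.7425 ≈ 13.266 μg/mL.
Peak 13.3 μg/mL vs MTC 21 μg/mL: below toxic threshold.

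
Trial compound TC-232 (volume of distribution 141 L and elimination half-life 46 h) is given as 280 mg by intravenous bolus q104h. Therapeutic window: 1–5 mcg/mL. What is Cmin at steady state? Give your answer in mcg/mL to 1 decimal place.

0.5 mcg/mL

τ/t½ = 104/46 ≈ 2.2609, so fraction remaining f = (1/2)^(104/46) ≈ 0.2086.
Single-dose peak C₀ = D/Vd = 280/141 ≈ 1.986 mcg/mL.
Steady-state trough Cmin,ss = C₀·f/(1−f) ≈ 1.986 × 0.2086/0.7914 ≈ 0.523 mcg/mL.
Trough 0.5 mcg/mL vs MEC 1 mcg/mL: subtherapeutic.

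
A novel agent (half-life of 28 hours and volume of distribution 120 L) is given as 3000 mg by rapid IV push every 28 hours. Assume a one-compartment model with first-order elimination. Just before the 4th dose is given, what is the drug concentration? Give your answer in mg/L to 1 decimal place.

f = (1/2)^(τ/t½) = (1/2)^(28/28) ≈ 0.5000.
C₀ = D/Vd = 3000/120 ≈ 25.000 mg/L.
Before the 4th dose, 3 doses have been given. Superposition: Cmin = C₀·(f + f² + … + f^3).
≈ 25.000 × (0.5000 + 0.2500 + 0.1250) ≈ 25.000 × 0.8750 ≈ 21.875 mg/L.

21.9 mg/L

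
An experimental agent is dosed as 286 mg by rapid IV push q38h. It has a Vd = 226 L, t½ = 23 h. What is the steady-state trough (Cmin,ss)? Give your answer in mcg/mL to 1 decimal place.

k = ln2/t½ = ln2/23 ≈ 0.030137 h⁻¹; fraction remaining f = e^(−kτ) = e^(−0.030137×38) ≈ 0.3182.
Accumulation ratio R = 1/(1 − f) ≈ 1/0.6818 ≈ 1.4667.
Each bolus raises the concentration by D/Vd = 286/226 ≈ 1.265 mcg/mL.
Cmax,ss = C₀/(1 − f) ≈ 1.265/0.6818 ≈ 1.855 mcg/mL.
One interval later, Cmin,ss = Cmax,ss·e^(−kτ) ≈ 1.855 × 0.3182 ≈ 0.590 mcg/mL.

0.6 mcg/mL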